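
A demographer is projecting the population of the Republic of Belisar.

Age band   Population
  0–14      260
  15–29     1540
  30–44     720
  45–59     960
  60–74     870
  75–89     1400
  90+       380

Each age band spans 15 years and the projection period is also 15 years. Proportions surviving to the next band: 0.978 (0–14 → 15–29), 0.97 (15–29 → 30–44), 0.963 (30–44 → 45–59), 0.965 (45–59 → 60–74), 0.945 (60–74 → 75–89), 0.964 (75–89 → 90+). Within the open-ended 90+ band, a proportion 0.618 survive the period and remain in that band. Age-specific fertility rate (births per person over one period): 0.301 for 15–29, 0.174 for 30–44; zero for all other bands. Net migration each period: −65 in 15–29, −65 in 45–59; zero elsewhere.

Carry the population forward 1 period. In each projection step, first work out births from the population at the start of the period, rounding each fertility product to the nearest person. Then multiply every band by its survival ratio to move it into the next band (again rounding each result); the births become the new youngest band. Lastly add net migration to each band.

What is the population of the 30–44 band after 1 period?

After projecting period 1:
Births: 1540 × 0.301 = 464 ; 720 × 0.174 = 125 ⇒ total 589
15–29: 260 × 0.978 = 254
30–44: 1540 × 0.97 = 1494
45–59: 720 × 0.963 = 693
60–74: 960 × 0.965 = 926
75–89: 870 × 0.945 = 822
90+: 1400 × 0.964 + 380 × 0.618 = 1350 + 235 = 1585
Net migration: 15–29 − 65 → 189; 45–59 − 65 → 628
Giving 589 / 189 / 1494 / 628 / 926 / 822 / 1585.

1494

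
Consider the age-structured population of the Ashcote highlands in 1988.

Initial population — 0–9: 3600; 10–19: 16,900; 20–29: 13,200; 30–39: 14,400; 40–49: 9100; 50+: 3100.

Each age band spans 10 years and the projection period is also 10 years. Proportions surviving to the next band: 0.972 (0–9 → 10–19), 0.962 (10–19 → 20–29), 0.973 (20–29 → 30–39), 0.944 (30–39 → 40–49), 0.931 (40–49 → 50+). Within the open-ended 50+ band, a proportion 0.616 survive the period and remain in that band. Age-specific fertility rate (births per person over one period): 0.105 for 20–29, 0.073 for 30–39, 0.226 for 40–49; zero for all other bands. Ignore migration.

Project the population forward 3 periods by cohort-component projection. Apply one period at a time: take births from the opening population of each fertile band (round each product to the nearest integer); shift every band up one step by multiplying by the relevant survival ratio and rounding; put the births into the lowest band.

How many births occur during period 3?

4248

[period 1]
Births: 13200 × 0.105 = 1386 ; 14400 × 0.073 = 1051 ; 9100 × 0.226 = 2057 ⇒ total 4494
10–19: 3600 × 0.972 = 3499
20–29: 16900 × 0.962 = 16258
30–39: 13200 × 0.973 = 12844
40–49: 14400 × 0.944 = 13594
50+: 9100 × 0.931 + 3100 × 0.616 = 8472 + 1910 = 10382
Giving 4494 / 3499 / 16258 / 12844 / 13594 / 10382.
[period 2]
Births: 16258 × 0.105 = 1707 ; 12844 × 0.073 = 938 ; 13594 × 0.226 = 3072 ⇒ total 5717
10–19: 4494 × 0.972 = 4368
20–29: 3499 × 0.962 = 3366
30–39: 16258 × 0.973 = 15819
40–49: 12844 × 0.944 = 12125
50+: 13594 × 0.931 + 10382 × 0.616 = 12656 + 6395 = 19051
Giving 5717 / 4368 / 3366 / 15819 / 12125 / 19051.
[period 3]
Births: 3366 × 0.105 = 353 ; 15819 × 0.073 = 1155 ; 12125 × 0.226 = 2740 ⇒ total 4248
10–19: 5717 × 0.972 = 5557
20–29: 4368 × 0.962 = 4202
30–39: 3366 × 0.973 = 3275
40–49: 15819 × 0.944 = 14933
50+: 12125 × 0.931 + 19051 × 0.616 = 11288 + 11735 = 23023
Giving 4248 / 5557 / 4202 / 3275 / 14933 / 23023.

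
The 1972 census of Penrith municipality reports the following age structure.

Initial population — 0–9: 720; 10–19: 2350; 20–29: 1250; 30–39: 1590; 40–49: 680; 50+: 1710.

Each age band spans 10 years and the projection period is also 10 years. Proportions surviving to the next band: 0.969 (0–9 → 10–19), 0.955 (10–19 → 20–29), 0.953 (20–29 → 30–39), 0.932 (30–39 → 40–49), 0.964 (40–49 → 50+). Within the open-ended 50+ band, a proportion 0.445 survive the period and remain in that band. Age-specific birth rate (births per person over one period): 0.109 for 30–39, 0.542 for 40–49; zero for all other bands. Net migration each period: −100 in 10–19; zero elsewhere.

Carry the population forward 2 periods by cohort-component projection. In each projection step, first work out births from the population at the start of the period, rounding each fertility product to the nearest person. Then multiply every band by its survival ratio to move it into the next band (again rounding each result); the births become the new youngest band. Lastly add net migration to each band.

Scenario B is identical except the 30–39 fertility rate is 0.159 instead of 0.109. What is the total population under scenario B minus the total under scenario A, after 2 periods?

Numbering the bands 1..6 from youngest to oldest:
Period 1.
Births: 1590 × 0.109 = 173 ; 680 × 0.542 = 369 ⇒ total 542
Band 2: 720 × 0.969 = 698
Band 3: 2350 × 0.955 = 2244
Band 4: 1250 × 0.953 = 1191
Band 5: 1590 × 0.932 = 1482
Band 6: 680 × 0.964 + 1710 × 0.445 = 656 + 761 = 1417
Net migration: Band 2 − 100 → 598
Population now: 0–9=542, 10–19=598, 20–29=2244, 30–39=1191, 40–49=1482, 50+=1417
Period 2.
Births: 1191 × 0.109 = 130 ; 1482 × 0.542 = 803 ⇒ total 933
Band 2: 542 × 0.969 = 525
Band 3: 598 × 0.955 = 571
Band 4: 2244 × 0.953 = 2139
Band 5: 1191 × 0.932 = 1110
Band 6: 1482 × 0.964 + 1417 × 0.445 = 1429 + 631 = 2060
Net migration: Band 2 − 100 → 425
Population now: 0–9=933, 10–19=425, 20–29=571, 30–39=2139, 40–49=1110, 50+=2060
Scenario A total after 2 periods: 7238
Scenario B projection —
Period 1.
Births: 1590 × 0.159 = 253 ; 680 × 0.542 = 369 ⇒ total 622
Band 2: 720 × 0.969 = 698
Band 3: 2350 × 0.955 = 2244
Band 4: 1250 × 0.953 = 1191
Band 5: 1590 × 0.932 = 1482
Band 6: 680 × 0.964 + 1710 × 0.445 = 656 + 761 = 1417
Net migration: Band 2 − 100 → 598
Population now: 0–9=622, 10–19=598, 20–29=2244, 30–39=1191, 40–49=1482, 50+=1417
Period 2.
Births: 1191 × 0.159 = 189 ; 1482 × 0.542 = 803 ⇒ total 992
Band 2: 622 × 0.969 = 603
Band 3: 598 × 0.955 = 571
Band 4: 2244 × 0.953 = 2139
Band 5: 1191 × 0.932 = 1110
Band 6: 1482 × 0.964 + 1417 × 0.445 = 1429 + 631 = 2060
Net migration: Band 2 − 100 → 503
Population now: 0–9=992, 10–19=503, 20–29=571, 30–39=2139, 40–49=1110, 50+=2060
Scenario B total after 2 periods: 7375
Difference B − A = 7375 − 7238 = 137

137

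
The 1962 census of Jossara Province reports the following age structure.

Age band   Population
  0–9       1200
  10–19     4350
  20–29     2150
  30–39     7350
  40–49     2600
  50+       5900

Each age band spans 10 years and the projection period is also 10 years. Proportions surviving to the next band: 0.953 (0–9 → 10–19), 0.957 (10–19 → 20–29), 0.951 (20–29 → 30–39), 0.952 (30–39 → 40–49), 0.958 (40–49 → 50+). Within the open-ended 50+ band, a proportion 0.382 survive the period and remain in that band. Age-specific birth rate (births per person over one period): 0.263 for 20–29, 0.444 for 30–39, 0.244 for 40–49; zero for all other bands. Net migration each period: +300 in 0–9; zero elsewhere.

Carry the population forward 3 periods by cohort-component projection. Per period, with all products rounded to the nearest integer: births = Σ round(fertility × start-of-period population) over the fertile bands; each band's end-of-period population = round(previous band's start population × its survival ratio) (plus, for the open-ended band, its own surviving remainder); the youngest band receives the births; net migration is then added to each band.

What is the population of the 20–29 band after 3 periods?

4343

Call the groups 1 to 6, youngest first.
Period 1:
Births: 2150 * 0.263 = 565  |  7350 * 0.444 = 3263  |  2600 * 0.244 = 634 ⇒ total 4462
Group 2: 1200 * 0.953 = 1144
Group 3: 4350 * 0.957 = 4163
Group 4: 2150 * 0.951 = 2045
Group 5: 7350 * 0.952 = 6997
Group 6: 2600 * 0.958 + 5900 * 0.382 = 2491 + 2254 = 4745
Net migration: Group 1 + 300 → 4762
End of period: [4762, 1144, 4163, 2045, 6997, 4745]
Period 2:
Births: 4163 * 0.263 = 1095  |  2045 * 0.444 = 908  |  6997 * 0.244 = 1707 ⇒ total 3710
Group 2: 4762 * 0.953 = 4538
Group 3: 1144 * 0.957 = 1095
Group 4: 4163 * 0.951 = 3959
Group 5: 2045 * 0.952 = 1947
Group 6: 6997 * 0.958 + 4745 * 0.382 = 6703 + 1813 = 8516
Net migration: Group 1 + 300 → 4010
End of period: [4010, 4538, 1095, 3959, 1947, 8516]
Period 3:
Births: 1095 * 0.263 = 288  |  3959 * 0.444 = 1758  |  1947 * 0.244 = 475 ⇒ total 2521
Group 2: 4010 * 0.953 = 3822
Group 3: 4538 * 0.957 = 4343
Group 4: 1095 * 0.951 = 1041
Group 5: 3959 * 0.952 = 3769
Group 6: 1947 * 0.958 + 8516 * 0.382 = 1865 + 3253 = 5118
Net migration: Group 1 + 300 → 2821
End of period: [2821, 3822, 4343, 1041, 3769, 5118]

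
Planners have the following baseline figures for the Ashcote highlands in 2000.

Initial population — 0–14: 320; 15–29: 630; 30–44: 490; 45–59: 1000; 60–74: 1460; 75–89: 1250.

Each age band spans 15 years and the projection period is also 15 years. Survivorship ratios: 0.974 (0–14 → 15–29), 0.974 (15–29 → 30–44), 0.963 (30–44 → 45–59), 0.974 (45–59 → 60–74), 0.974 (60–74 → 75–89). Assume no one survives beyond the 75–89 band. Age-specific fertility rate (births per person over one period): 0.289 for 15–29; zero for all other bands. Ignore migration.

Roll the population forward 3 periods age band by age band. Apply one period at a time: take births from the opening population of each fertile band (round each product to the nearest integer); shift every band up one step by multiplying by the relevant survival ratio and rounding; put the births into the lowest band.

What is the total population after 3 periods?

After projecting period 1:
Births: 630 × 0.289 = 182
15–29: 320 × 0.974 = 312
30–44: 630 × 0.974 = 614
45–59: 490 × 0.963 = 472
60–74: 1000 × 0.974 = 974
75–89: 1460 × 0.974 = 1422
Giving 182 / 312 / 614 / 472 / 974 / 1422.
After projecting period 2:
Births: 312 × 0.289 = 90
15–29: 182 × 0.974 = 177
30–44: 312 × 0.974 = 304
45–59: 614 × 0.963 = 591
60–74: 472 × 0.974 = 460
75–89: 974 × 0.974 = 949
Giving 90 / 177 / 304 / 591 / 460 / 949.
After projecting period 3:
Births: 177 × 0.289 = 51
15–29: 90 × 0.974 = 88
30–44: 177 × 0.974 = 172
45–59: 304 × 0.963 = 293
60–74: 591 × 0.974 = 576
75–89: 460 × 0.974 = 448
Giving 51 / 88 / 172 / 293 / 576 / 448.
Total after period 3: 51 + 88 + 172 + 293 + 576 + 448 = 1628

1628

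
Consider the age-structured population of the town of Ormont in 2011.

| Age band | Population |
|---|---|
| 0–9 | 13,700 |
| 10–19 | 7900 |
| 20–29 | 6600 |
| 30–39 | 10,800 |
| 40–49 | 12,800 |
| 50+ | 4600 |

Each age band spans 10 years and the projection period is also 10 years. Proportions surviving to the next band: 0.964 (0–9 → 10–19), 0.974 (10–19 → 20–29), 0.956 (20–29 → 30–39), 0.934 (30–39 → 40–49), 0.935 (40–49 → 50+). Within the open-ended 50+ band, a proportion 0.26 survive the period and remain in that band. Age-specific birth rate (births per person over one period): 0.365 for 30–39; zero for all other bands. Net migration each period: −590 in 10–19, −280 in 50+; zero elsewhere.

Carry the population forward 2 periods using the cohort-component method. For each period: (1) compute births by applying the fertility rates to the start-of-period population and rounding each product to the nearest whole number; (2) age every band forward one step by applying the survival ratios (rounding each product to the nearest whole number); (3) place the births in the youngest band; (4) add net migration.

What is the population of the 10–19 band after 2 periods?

3210

After projecting period 1:
Births: 10800 × 0.365 = 3942
10–19: 13700 × 0.964 = 13207
20–29: 7900 × 0.974 = 7695
30–39: 6600 × 0.956 = 6310
40–49: 10800 × 0.934 = 10087
50+: 12800 × 0.935 + 4600 × 0.26 = 11968 + 1196 = 13164
Net migration: 10–19 − 590 → 12617; 50+ − 280 → 12884
Giving 3942 / 12617 / 7695 / 6310 / 10087 / 12884.
After projecting period 2:
Births: 6310 × 0.365 = 2303
10–19: 3942 × 0.964 = 3800
20–29: 12617 × 0.974 = 12289
30–39: 7695 × 0.956 = 7356
40–49: 6310 × 0.934 = 5894
50+: 10087 × 0.935 + 12884 × 0.26 = 9431 + 3350 = 12781
Net migration: 10–19 − 590 → 3210; 50+ − 280 → 12501
Giving 2303 / 3210 / 12289 / 7356 / 5894 / 12501.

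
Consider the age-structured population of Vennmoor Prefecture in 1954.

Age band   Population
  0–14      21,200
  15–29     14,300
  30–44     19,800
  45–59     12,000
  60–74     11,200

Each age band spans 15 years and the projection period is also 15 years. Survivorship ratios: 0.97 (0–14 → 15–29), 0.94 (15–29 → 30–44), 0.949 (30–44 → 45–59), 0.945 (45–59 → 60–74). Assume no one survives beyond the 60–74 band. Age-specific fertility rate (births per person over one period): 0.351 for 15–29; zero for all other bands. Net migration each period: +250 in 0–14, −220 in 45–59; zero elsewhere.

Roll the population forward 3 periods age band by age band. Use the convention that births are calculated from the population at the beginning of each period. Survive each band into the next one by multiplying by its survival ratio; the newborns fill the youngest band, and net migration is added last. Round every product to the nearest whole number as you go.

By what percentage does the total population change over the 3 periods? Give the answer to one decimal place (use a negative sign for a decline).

— Period 1 —
Births: 14300 × 0.351 = 5019
15–29: 21200 × 0.97 = 20564
30–44: 14300 × 0.94 = 13442
45–59: 19800 × 0.949 = 18790
60–74: 12000 × 0.945 = 11340
Net migration: 0–14 + 250 → 5269; 45–59 − 220 → 18570
Giving 5269 / 20564 / 13442 / 18570 / 11340.
— Period 2 —
Births: 20564 × 0.351 = 7218
15–29: 5269 × 0.97 = 5111
30–44: 20564 × 0.94 = 19330
45–59: 13442 × 0.949 = 12756
60–74: 18570 × 0.945 = 17549
Net migration: 0–14 + 250 → 7468; 45–59 − 220 → 12536
Giving 7468 / 5111 / 19330 / 12536 / 17549.
— Period 3 —
Births: 5111 × 0.351 = 1794
15–29: 7468 × 0.97 = 7244
30–44: 5111 × 0.94 = 4804
45–59: 19330 × 0.949 = 18344
60–74: 12536 × 0.945 = 11847
Net migration: 0–14 + 250 → 2044; 45–59 − 220 → 18124
Giving 2044 / 7244 / 4804 / 18124 / 11847.
Total: 78500 → 44063; change = -34437; percentage change = -43.9%

-43.9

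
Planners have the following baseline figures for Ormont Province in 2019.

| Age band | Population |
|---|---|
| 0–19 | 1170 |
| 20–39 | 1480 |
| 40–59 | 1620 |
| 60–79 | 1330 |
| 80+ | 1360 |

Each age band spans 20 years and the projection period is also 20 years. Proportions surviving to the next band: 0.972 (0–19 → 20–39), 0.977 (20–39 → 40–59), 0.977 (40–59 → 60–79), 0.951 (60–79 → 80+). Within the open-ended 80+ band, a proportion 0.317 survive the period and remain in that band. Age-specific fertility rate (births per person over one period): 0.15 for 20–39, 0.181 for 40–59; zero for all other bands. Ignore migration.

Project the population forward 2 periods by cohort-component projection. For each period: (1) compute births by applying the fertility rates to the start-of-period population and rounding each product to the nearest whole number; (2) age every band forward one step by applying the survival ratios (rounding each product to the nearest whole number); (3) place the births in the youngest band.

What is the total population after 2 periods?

(Groups numbered youngest = 1 to oldest = 5.)
[period 1]
Births: 1480 × 0.15 = 222 ; 1620 × 0.181 = 293 — total 515
Group 2: 1170 × 0.972 = 1137
Group 3: 1480 × 0.977 = 1446
Group 4: 1620 × 0.977 = 1583
Group 5: 1330 × 0.951 + 1360 × 0.317 = 1265 + 431 = 1696
Population now: 0–19=515, 20–39=1137, 40–59=1446, 60–79=1583, 80+=1696
[period 2]
Births: 1137 × 0.15 = 171 ; 1446 × 0.181 = 262 — total 433
Group 2: 515 × 0.972 = 501
Group 3: 1137 × 0.977 = 1111
Group 4: 1446 × 0.977 = 1413
Group 5: 1583 × 0.951 + 1696 × 0.317 = 1505 + 538 = 2043
Population now: 0–19=433, 20–39=501, 40–59=1111, 60–79=1413, 80+=2043
Total after period 2: 433 + 501 + 1111 + 1413 + 2043 = 5501

5501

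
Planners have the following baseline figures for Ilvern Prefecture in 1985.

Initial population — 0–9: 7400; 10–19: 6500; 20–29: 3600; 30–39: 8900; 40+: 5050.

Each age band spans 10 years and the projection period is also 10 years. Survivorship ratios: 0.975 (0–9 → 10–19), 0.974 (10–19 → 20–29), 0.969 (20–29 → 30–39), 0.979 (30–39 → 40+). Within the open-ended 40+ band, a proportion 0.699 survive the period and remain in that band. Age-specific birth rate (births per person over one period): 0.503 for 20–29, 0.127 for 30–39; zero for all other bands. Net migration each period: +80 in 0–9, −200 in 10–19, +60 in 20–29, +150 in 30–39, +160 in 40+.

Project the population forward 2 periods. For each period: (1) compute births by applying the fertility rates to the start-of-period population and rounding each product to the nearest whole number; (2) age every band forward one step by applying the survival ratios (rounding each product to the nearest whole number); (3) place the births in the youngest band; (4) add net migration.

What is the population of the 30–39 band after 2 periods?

6343

— Period 1 —
Births: 3600 × 0.503 = 1811, 8900 × 0.127 = 1130 → total 2941
10–19: 7400 × 0.975 = 7215
20–29: 6500 × 0.974 = 6331
30–39: 3600 × 0.969 = 3488
40+: 8900 × 0.979 + 5050 × 0.699 = 8713 + 3530 = 12243
Net migration: 0–9 + 80 → 3021; 10–19 − 200 → 7015; 20–29 + 60 → 6391; 30–39 + 150 → 3638; 40+ + 160 → 12403
Population now: 0–9=3021, 10–19=7015, 20–29=6391, 30–39=3638, 40+=12403
— Period 2 —
Births: 6391 × 0.503 = 3215, 3638 × 0.127 = 462 → total 3677
10–19: 3021 × 0.975 = 2945
20–29: 7015 × 0.974 = 6833
30–39: 6391 × 0.969 = 6193
40+: 3638 × 0.979 + 12403 × 0.699 = 3562 + 8670 = 12232
Net migration: 0–9 + 80 → 3757; 10–19 − 200 → 2745; 20–29 + 60 → 6893; 30–39 + 150 → 6343; 40+ + 160 → 12392
Population now: 0–9=3757, 10–19=2745, 20–29=6893, 30–39=6343, 40+=12392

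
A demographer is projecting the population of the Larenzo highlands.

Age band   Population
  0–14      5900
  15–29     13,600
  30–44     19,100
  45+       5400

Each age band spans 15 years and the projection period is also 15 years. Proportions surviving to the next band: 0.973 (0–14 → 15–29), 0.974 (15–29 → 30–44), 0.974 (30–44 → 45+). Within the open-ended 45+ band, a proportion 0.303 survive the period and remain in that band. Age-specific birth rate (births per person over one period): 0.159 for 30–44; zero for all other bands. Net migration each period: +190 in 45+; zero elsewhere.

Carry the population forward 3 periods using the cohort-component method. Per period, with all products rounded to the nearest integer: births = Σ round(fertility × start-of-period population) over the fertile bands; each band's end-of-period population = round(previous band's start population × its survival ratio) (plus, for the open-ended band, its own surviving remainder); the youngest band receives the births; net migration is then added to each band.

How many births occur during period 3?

889

After projecting period 1:
Births: 19100 * 0.159 = 3037
15–29: 5900 * 0.973 = 5741
30–44: 13600 * 0.974 = 13246
45+: 19100 * 0.974 + 5400 * 0.303 = 18603 + 1636 = 20239
Net migration: 45+ + 190 → 20429
→ [3037, 5741, 13246, 20429]
After projecting period 2:
Births: 13246 * 0.159 = 2106
15–29: 3037 * 0.973 = 2955
30–44: 5741 * 0.974 = 5592
45+: 13246 * 0.974 + 20429 * 0.303 = 12902 + 6190 = 19092
Net migration: 45+ + 190 → 19282
→ [2106, 2955, 5592, 19282]
After projecting period 3:
Births: 5592 * 0.159 = 889
15–29: 2106 * 0.973 = 2049
30–44: 2955 * 0.974 = 2878
45+: 5592 * 0.974 + 19282 * 0.303 = 5447 + 5842 = 11289
Net migration: 45+ + 190 → 11479
→ [889, 2049, 2878, 11479]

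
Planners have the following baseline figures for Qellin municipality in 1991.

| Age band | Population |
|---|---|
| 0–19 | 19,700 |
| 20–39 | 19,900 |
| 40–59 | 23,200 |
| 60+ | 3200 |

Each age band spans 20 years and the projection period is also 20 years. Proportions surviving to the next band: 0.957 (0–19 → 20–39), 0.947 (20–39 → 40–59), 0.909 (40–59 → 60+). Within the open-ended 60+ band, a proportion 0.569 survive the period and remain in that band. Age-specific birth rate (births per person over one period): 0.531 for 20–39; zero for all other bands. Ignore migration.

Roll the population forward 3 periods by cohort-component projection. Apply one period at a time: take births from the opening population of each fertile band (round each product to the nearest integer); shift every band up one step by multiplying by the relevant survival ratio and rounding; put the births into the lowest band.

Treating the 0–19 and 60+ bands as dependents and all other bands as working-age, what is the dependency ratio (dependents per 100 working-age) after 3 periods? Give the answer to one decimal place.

Period 1:
Births: 19900 × 0.531 = 10567
20–39: 19700 × 0.957 = 18853
40–59: 19900 × 0.947 = 18845
60+: 23200 × 0.909 + 3200 × 0.569 = 21089 + 1821 = 22910
End of period: [10567, 18853, 18845, 22910]
Period 2:
Births: 18853 × 0.531 = 10011
20–39: 10567 × 0.957 = 10113
40–59: 18853 × 0.947 = 17854
60+: 18845 × 0.909 + 22910 × 0.569 = 17130 + 13036 = 30166
End of period: [10011, 10113, 17854, 30166]
Period 3:
Births: 10113 × 0.531 = 5370
20–39: 10011 × 0.957 = 9581
40–59: 10113 × 0.947 = 9577
60+: 17854 × 0.909 + 30166 × 0.569 = 16229 + 17164 = 33393
End of period: [5370, 9581, 9577, 33393]
Dependents (band 0–19 + band 60+) = 5370 + 33393 = 38763; working-age = 19158; ratio = 38763/19158 × 100 = 202.3

202.3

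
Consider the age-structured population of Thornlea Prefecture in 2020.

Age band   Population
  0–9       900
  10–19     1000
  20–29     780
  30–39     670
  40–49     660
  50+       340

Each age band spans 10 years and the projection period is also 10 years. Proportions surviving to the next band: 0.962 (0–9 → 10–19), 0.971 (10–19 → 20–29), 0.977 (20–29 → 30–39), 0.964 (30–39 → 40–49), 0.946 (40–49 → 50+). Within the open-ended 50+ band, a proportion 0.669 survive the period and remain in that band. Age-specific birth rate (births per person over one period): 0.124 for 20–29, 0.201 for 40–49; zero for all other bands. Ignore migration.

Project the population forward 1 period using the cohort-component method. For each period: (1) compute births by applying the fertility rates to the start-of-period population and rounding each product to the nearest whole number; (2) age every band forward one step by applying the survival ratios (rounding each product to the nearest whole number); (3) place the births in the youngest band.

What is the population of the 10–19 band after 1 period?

866

Period 1.
Births: 780 × 0.124 = 97, 660 × 0.201 = 133 → total 230
10–19: 900 × 0.962 = 866
20–29: 1000 × 0.971 = 971
30–39: 780 × 0.977 = 762
40–49: 670 × 0.964 = 646
50+: 660 × 0.946 + 340 × 0.669 = 624 + 227 = 851
Population now: 0–9=230, 10–19=866, 20–29=971, 30–39=762, 40–49=646, 50+=851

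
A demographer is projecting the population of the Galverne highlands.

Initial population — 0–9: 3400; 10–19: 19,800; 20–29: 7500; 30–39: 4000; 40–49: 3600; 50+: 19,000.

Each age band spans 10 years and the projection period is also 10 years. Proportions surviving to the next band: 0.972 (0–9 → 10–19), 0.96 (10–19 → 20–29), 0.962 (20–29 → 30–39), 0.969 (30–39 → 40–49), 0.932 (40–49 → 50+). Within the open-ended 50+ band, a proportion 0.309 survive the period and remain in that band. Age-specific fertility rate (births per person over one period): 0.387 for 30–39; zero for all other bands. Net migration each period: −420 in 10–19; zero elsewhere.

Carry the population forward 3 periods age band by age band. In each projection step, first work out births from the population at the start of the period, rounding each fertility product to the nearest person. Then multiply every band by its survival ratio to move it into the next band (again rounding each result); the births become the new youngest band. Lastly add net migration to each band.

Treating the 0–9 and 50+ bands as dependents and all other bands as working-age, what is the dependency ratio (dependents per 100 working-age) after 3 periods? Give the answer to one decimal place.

Period 1.
Births: 4000 × 0.387 = 1548
10–19: 3400 × 0.972 = 3305
20–29: 19800 × 0.96 = 19008
30–39: 7500 × 0.962 = 7215
40–49: 4000 × 0.969 = 3876
50+: 3600 × 0.932 + 19000 × 0.309 = 3355 + 5871 = 9226
Net migration: 10–19 − 420 → 2885
Giving 1548 / 2885 / 19008 / 7215 / 3876 / 9226.
Period 2.
Births: 7215 × 0.387 = 2792
10–19: 1548 × 0.972 = 1505
20–29: 2885 × 0.96 = 2770
30–39: 19008 × 0.962 = 18286
40–49: 7215 × 0.969 = 6991
50+: 3876 × 0.932 + 9226 × 0.309 = 3612 + 2851 = 6463
Net migration: 10–19 − 420 → 1085
Giving 2792 / 1085 / 2770 / 18286 / 6991 / 6463.
Period 3.
Births: 18286 × 0.387 = 7077
10–19: 2792 × 0.972 = 2714
20–29: 1085 × 0.96 = 1042
30–39: 2770 × 0.962 = 2665
40–49: 18286 × 0.969 = 17719
50+: 6991 × 0.932 + 6463 × 0.309 = 6516 + 1997 = 8513
Net migration: 10–19 − 420 → 2294
Giving 7077 / 2294 / 1042 / 2665 / 17719 / 8513.
Dependents (band 0–9 + band 50+) = 7077 + 8513 = 15590; working-age = 23720; ratio = 15590/23720 × 100 = 65.7

65.7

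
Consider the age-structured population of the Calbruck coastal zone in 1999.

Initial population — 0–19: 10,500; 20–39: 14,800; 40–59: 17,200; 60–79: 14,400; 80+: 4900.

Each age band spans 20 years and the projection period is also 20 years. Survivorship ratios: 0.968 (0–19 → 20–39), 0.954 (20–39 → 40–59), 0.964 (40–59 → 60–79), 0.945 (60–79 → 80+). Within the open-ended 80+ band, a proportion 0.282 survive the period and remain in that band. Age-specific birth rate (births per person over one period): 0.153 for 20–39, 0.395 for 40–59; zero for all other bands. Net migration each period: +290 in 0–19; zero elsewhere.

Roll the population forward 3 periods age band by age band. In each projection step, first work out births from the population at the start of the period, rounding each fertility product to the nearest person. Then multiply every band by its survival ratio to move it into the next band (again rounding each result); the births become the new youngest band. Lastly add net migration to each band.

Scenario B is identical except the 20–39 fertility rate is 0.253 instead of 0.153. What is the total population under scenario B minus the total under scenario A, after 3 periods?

3619

Let band 1 be 0–19 through band 5 = 80+.
After projecting period 1:
Births: 14800 * 0.153 = 2264, 17200 * 0.395 = 6794 — total 9058
Band 2: 10500 * 0.968 = 10164
Band 3: 14800 * 0.954 = 14119
Band 4: 17200 * 0.964 = 16581
Band 5: 14400 * 0.945 + 4900 * 0.282 = 13608 + 1382 = 14990
Net migration: Band 1 + 290 → 9348
End of period: [9348, 10164, 14119, 16581, 14990]
After projecting period 2:
Births: 10164 * 0.153 = 1555, 14119 * 0.395 = 5577 — total 7132
Band 2: 9348 * 0.968 = 9049
Band 3: 10164 * 0.954 = 9696
Band 4: 14119 * 0.964 = 13611
Band 5: 16581 * 0.945 + 14990 * 0.282 = 15669 + 4227 = 19896
Net migration: Band 1 + 290 → 7422
End of period: [7422, 9049, 9696, 13611, 19896]
After projecting period 3:
Births: 9049 * 0.153 = 1384, 9696 * 0.395 = 3830 — total 5214
Band 2: 7422 * 0.968 = 7184
Band 3: 9049 * 0.954 = 8633
Band 4: 9696 * 0.964 = 9347
Band 5: 13611 * 0.945 + 19896 * 0.282 = 12862 + 5611 = 18473
Net migration: Band 1 + 290 → 5504
End of period: [5504, 7184, 8633, 9347, 18473]
Scenario A total after 3 periods: 49141
Scenario B projection —
After projecting period 1:
Births: 14800 * 0.253 = 3744, 17200 * 0.395 = 6794 — total 10538
Band 2: 10500 * 0.968 = 10164
Band 3: 14800 * 0.954 = 14119
Band 4: 17200 * 0.964 = 16581
Band 5: 14400 * 0.945 + 4900 * 0.282 = 13608 + 1382 = 14990
Net migration: Band 1 + 290 → 10828
End of period: [10828, 10164, 14119, 16581, 14990]
After projecting period 2:
Births: 10164 * 0.253 = 2571, 14119 * 0.395 = 5577 — total 8148
Band 2: 10828 * 0.968 = 10482
Band 3: 10164 * 0.954 = 9696
Band 4: 14119 * 0.964 = 13611
Band 5: 16581 * 0.945 + 14990 * 0.282 = 15669 + 4227 = 19896
Net migration: Band 1 + 290 → 8438
End of period: [8438, 10482, 9696, 13611, 19896]
After projecting period 3:
Births: 10482 * 0.253 = 2652, 9696 * 0.395 = 3830 — total 6482
Band 2: 8438 * 0.968 = 8168
Band 3: 10482 * 0.954 = 10000
Band 4: 9696 * 0.964 = 9347
Band 5: 13611 * 0.945 + 19896 * 0.282 = 12862 + 5611 = 18473
Net migration: Band 1 + 290 → 6772
End of period: [6772, 8168, 10000, 9347, 18473]
Scenario B total after 3 periods: 52760
Difference B − A = 52760 − 49141 = 3619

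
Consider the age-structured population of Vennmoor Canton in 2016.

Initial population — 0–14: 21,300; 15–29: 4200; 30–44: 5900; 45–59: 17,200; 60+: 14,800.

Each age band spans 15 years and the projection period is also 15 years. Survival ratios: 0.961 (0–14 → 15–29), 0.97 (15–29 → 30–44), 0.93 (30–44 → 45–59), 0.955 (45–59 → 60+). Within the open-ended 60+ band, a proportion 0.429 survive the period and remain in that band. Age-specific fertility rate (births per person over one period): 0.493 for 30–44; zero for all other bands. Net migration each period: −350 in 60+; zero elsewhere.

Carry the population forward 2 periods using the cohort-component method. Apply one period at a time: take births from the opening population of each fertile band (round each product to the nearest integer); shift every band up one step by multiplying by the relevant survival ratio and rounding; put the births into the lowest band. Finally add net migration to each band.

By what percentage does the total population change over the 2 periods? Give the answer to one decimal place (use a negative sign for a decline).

-32.2

Call the bands 1 to 5, youngest first.
Period 1:
Births: 5900 × 0.493 = 2909
Band 2: 21300 × 0.961 = 20469
Band 3: 4200 × 0.97 = 4074
Band 4: 5900 × 0.93 = 5487
Band 5: 17200 × 0.955 + 14800 × 0.429 = 16426 + 6349 = 22775
Net migration: Band 5 − 350 → 22425
Giving 2909 / 20469 / 4074 / 5487 / 22425.
Period 2:
Births: 4074 × 0.493 = 2008
Band 2: 2909 × 0.961 = 2796
Band 3: 20469 × 0.97 = 19855
Band 4: 4074 × 0.93 = 3789
Band 5: 5487 × 0.955 + 22425 × 0.429 = 5240 + 9620 = 14860
Net migration: Band 5 − 350 → 14510
Giving 2008 / 2796 / 19855 / 3789 / 14510.
Total: 63400 → 42958; change = -20442; percentage change = -32.2%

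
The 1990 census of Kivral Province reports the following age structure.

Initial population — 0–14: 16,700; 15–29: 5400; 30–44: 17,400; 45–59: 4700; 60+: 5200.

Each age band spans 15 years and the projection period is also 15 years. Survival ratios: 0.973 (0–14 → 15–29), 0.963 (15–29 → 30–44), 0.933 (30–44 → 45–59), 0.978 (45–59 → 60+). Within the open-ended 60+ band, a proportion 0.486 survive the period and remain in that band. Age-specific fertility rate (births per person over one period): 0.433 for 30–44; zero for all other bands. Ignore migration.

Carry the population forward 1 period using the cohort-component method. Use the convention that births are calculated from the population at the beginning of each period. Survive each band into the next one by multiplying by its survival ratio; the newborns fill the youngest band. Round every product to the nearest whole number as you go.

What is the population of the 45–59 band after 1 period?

Period 1:
Births: 17400 × 0.433 = 7534
15–29: 16700 × 0.973 = 16249
30–44: 5400 × 0.963 = 5200
45–59: 17400 × 0.933 = 16234
60+: 4700 × 0.978 + 5200 × 0.486 = 4597 + 2527 = 7124
Giving 7534 / 16249 / 5200 / 16234 / 7124.

16234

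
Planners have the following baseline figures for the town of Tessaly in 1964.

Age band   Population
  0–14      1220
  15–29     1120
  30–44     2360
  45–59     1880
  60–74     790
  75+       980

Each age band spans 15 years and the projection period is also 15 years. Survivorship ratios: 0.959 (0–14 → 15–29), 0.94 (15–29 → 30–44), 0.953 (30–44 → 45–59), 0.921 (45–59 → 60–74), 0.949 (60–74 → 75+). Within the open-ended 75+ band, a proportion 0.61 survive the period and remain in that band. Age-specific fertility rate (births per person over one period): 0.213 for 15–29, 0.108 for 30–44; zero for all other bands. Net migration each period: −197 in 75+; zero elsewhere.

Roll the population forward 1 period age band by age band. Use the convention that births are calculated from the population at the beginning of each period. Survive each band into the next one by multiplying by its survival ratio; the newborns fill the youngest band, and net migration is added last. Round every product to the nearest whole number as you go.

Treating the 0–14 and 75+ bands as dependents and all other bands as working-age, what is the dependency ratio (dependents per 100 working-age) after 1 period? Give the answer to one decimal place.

26.5

Call the bands 1 to 6, youngest first.
After projecting period 1:
Births: 1120 × 0.213 = 239, 2360 × 0.108 = 255 → total 494
Band 2: 1220 × 0.959 = 1170
Band 3: 1120 × 0.94 = 1053
Band 4: 2360 × 0.953 = 2249
Band 5: 1880 × 0.921 = 1731
Band 6: 790 × 0.949 + 980 × 0.61 = 750 + 598 = 1348
Net migration: Band 6 − 197 → 1151
→ [494, 1170, 1053, 2249, 1731, 1151]
Dependents (band 0–14 + band 75+) = 494 + 1151 = 1645; working-age = 6203; ratio = 1645/6203 × 100 = 26.5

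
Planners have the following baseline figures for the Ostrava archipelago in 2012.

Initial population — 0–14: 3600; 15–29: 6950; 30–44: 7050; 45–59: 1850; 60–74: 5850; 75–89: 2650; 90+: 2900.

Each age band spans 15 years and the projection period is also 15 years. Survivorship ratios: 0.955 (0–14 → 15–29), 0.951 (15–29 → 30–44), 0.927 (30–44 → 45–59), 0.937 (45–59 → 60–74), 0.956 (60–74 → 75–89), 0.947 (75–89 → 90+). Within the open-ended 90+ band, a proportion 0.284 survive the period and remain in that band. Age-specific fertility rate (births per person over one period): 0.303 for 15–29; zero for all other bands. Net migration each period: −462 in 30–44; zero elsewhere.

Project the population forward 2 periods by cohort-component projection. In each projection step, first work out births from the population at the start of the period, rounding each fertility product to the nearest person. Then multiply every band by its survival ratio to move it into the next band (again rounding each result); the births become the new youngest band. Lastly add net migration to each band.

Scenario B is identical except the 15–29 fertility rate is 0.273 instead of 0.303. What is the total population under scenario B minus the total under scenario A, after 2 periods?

— Period 1 —
Births: 6950 × 0.303 = 2106
15–29: 3600 × 0.955 = 3438
30–44: 6950 × 0.951 = 6609
45–59: 7050 × 0.927 = 6535
60–74: 1850 × 0.937 = 1733
75–89: 5850 × 0.956 = 5593
90+: 2650 × 0.947 + 2900 × 0.284 = 2510 + 824 = 3334
Net migration: 30–44 − 462 → 6147
End of period: [2106, 3438, 6147, 6535, 1733, 5593, 3334]
— Period 2 —
Births: 3438 × 0.303 = 1042
15–29: 2106 × 0.955 = 2011
30–44: 3438 × 0.951 = 3270
45–59: 6147 × 0.927 = 5698
60–74: 6535 × 0.937 = 6123
75–89: 1733 × 0.956 = 1657
90+: 5593 × 0.947 + 3334 × 0.284 = 5297 + 947 = 6244
Net migration: 30–44 − 462 → 2808
End of period: [1042, 2011, 2808, 5698, 6123, 1657, 6244]
Scenario A total after 2 periods: 25583
Scenario B projection —
— Period 1 —
Births: 6950 × 0.273 = 1897
15–29: 3600 × 0.955 = 3438
30–44: 6950 × 0.951 = 6609
45–59: 7050 × 0.927 = 6535
60–74: 1850 × 0.937 = 1733
75–89: 5850 × 0.956 = 5593
90+: 2650 × 0.947 + 2900 × 0.284 = 2510 + 824 = 3334
Net migration: 30–44 − 462 → 6147
End of period: [1897, 3438, 6147, 6535, 1733, 5593, 3334]
— Period 2 —
Births: 3438 × 0.273 = 939
15–29: 1897 × 0.955 = 1812
30–44: 3438 × 0.951 = 3270
45–59: 6147 × 0.927 = 5698
60–74: 6535 × 0.937 = 6123
75–89: 1733 × 0.956 = 1657
90+: 5593 × 0.947 + 3334 × 0.284 = 5297 + 947 = 6244
Net migration: 30–44 − 462 → 2808
End of period: [939, 1812, 2808, 5698, 6123, 1657, 6244]
Scenario B total after 2 periods: 25281
Difference B − A = 25281 − 25583 = -302

-302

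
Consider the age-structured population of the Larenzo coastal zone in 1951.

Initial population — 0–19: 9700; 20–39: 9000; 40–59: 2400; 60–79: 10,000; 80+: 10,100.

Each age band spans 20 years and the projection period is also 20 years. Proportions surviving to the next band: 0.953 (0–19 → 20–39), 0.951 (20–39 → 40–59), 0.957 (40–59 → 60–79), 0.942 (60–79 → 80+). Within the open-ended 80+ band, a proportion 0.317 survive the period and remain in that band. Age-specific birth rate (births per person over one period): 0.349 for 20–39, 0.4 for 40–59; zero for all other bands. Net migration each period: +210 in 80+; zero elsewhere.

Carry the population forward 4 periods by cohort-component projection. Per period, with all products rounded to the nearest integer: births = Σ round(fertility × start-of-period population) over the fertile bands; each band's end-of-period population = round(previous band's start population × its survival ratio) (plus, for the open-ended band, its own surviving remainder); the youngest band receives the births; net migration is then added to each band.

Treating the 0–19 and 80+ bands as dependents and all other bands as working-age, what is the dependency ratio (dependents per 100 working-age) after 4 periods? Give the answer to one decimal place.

105.3

Period 1.
Births: 9000 * 0.349 = 3141 ; 2400 * 0.4 = 960 → 4101
20–39: 9700 * 0.953 = 9244
40–59: 9000 * 0.951 = 8559
60–79: 2400 * 0.957 = 2297
80+: 10000 * 0.942 + 10100 * 0.317 = 9420 + 3202 = 12622
Net migration: 80+ + 210 → 12832
End of period: [4101, 9244, 8559, 2297, 12832]
Period 2.
Births: 9244 * 0.349 = 3226 ; 8559 * 0.4 = 3424 → 6650
20–39: 4101 * 0.953 = 3908
40–59: 9244 * 0.951 = 8791
60–79: 8559 * 0.957 = 8191
80+: 2297 * 0.942 + 12832 * 0.317 = 2164 + 4068 = 6232
Net migration: 80+ + 210 → 6442
End of period: [6650, 3908, 8791, 8191, 6442]
Period 3.
Births: 3908 * 0.349 = 1364 ; 8791 * 0.4 = 3516 → 4880
20–39: 6650 * 0.953 = 6337
40–59: 3908 * 0.951 = 3717
60–79: 8791 * 0.957 = 8413
80+: 8191 * 0.942 + 6442 * 0.317 = 7716 + 2042 = 9758
Net migration: 80+ + 210 → 9968
End of period: [4880, 6337, 3717, 8413, 9968]
Period 4.
Births: 6337 * 0.349 = 2212 ; 3717 * 0.4 = 1487 → 3699
20–39: 4880 * 0.953 = 4651
40–59: 6337 * 0.951 = 6026
60–79: 3717 * 0.957 = 3557
80+: 8413 * 0.942 + 9968 * 0.317 = 7925 + 3160 = 11085
Net migration: 80+ + 210 → 11295
End of period: [3699, 4651, 6026, 3557, 11295]
Dependents (band 0–19 + band 80+) = 3699 + 11295 = 14994; working-age = 14234; ratio = 14994/14234 × 100 = 105.3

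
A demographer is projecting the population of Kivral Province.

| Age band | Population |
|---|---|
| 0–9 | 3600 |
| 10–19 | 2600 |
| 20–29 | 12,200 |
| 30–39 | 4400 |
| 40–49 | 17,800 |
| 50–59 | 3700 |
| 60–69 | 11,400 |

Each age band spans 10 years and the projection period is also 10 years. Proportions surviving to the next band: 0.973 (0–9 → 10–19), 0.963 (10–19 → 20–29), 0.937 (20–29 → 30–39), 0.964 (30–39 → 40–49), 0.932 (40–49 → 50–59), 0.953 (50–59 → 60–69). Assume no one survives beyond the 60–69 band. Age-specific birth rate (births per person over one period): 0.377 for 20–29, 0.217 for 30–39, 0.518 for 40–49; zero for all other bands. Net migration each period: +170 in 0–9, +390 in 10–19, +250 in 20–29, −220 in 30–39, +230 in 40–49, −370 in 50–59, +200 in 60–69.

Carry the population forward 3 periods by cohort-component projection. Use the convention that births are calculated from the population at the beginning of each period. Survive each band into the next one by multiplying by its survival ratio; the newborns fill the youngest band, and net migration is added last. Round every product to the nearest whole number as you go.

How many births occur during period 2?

Period 1:
Births: 12200 * 0.377 = 4599 ; 4400 * 0.217 = 955 ; 17800 * 0.518 = 9220 — total 14774
10–19: 3600 * 0.973 = 3503
20–29: 2600 * 0.963 = 2504
30–39: 12200 * 0.937 = 11431
40–49: 4400 * 0.964 = 4242
50–59: 17800 * 0.932 = 16590
60–69: 3700 * 0.953 = 3526
Net migration: 0–9 + 170 → 14944; 10–19 + 390 → 3893; 20–29 + 250 → 2754; 30–39 − 220 → 11211; 40–49 + 230 → 4472; 50–59 − 370 → 16220; 60–69 + 200 → 3726
Population now: 0–9=14944, 10–19=3893, 20–29=2754, 30–39=11211, 40–49=4472, 50–59=16220, 60–69=3726
Period 2:
Births: 2754 * 0.377 = 1038 ; 11211 * 0.217 = 2433 ; 4472 * 0.518 = 2316 — total 5787
10–19: 14944 * 0.973 = 14541
20–29: 3893 * 0.963 = 3749
30–39: 2754 * 0.937 = 2580
40–49: 11211 * 0.964 = 10807
50–59: 4472 * 0.932 = 4168
60–69: 16220 * 0.953 = 15458
Net migration: 0–9 + 170 → 5957; 10–19 + 390 → 14931; 20–29 + 250 → 3999; 30–39 − 220 → 2360; 40–49 + 230 → 11037; 50–59 − 370 → 3798; 60–69 + 200 → 15658
Population now: 0–9=5957, 10–19=14931, 20–29=3999, 30–39=2360, 40–49=11037, 50–59=3798, 60–69=15658

5787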